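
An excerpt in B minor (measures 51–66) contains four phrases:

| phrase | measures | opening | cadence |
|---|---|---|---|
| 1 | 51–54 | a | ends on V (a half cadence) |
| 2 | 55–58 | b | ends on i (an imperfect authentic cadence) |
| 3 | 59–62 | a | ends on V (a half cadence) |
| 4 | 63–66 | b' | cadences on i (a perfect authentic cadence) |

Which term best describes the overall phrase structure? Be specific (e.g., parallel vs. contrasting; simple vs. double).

Four phrases in two halves: the first half (measures 51-58) ends with an imperfect authentic cadence, the second (bars 59-66) with a perfect authentic cadence — a large antecedent–consequent pair, i.e. a double period.
Phrase 3 begins with the same material as phrase 1, making it parallel.

parallel double period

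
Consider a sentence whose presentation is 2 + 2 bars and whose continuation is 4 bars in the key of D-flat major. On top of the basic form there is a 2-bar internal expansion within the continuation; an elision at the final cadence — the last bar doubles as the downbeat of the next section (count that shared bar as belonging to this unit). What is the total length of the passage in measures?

Basic sentence: 2 + 2 + 4 = 8 bars.
8 (basic form) + 2 (internal expansion) = 10.
The elision shares a bar with the next section but does not change this unit's count.

10 measures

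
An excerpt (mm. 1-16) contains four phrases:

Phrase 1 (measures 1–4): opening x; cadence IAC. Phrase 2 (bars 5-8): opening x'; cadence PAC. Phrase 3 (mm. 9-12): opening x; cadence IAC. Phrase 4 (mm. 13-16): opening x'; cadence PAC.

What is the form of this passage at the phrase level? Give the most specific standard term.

The cadence pattern IAC–PAC–IAC–PAC is weak–strong twice, and phrases 3–4 restate phrases 1–2: a period heard twice, not a double period (which would end weakly at phrase 2).

repeated period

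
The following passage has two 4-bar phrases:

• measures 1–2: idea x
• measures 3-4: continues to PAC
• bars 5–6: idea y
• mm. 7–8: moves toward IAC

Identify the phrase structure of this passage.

phrase group

The second phrase closes with an imperfect authentic cadence, which is not stronger than the first phrase's perfect authentic cadence; without a weak→strong cadential pair there is no antecedent–consequent relationship, so this is a phrase group rather than a period.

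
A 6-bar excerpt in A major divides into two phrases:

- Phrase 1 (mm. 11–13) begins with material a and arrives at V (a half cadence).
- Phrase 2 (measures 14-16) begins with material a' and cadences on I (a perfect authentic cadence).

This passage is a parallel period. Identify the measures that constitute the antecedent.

measures 11–13

The antecedent is the phrase ending with the weaker cadence (half cadence, phrase 1) and the consequent the one ending more conclusively (perfect authentic cadence, phrase 2); the antecedent is measures 11–13.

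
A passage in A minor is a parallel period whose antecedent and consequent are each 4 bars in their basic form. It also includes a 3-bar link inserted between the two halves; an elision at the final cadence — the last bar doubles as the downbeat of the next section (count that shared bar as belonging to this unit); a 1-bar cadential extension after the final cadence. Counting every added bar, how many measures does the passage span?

Basic parallel period: 4 + 4 = 8 bars.
8 (basic form) + 3 (link) + 1 (cadential extension) = 12.
The elision shares a bar with the next section but does not change this unit's count.

12 measures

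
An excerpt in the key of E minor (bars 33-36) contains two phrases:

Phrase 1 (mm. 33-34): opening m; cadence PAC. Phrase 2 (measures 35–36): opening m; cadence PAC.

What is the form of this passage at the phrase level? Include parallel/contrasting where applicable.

Both phrases have the same opening (m) and the same cadence (perfect authentic cadence): the second is a restatement, not a consequent, so this is a repeated phrase rather than a period.

repeated phrase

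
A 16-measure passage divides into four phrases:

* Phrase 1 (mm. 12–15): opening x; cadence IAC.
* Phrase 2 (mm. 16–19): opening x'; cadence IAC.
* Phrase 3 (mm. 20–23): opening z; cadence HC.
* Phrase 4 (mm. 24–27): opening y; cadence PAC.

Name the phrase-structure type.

contrasting double period

Four phrases in two halves: the first half (bars 12–19) ends with an imperfect authentic cadence, the second (measures 20–27) with a perfect authentic cadence — a large antecedent–consequent pair, i.e. a double period.
Phrase 3 begins with different material from phrase 1, making it contrasting.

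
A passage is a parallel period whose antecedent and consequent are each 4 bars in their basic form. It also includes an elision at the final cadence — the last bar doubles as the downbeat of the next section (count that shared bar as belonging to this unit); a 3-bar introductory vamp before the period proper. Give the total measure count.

Basic parallel period: 4 + 4 = 8 bars.
8 (basic form) + 3 (introduction) = 11.
The elision shares a bar with the next section but does not change this unit's count.

11 measures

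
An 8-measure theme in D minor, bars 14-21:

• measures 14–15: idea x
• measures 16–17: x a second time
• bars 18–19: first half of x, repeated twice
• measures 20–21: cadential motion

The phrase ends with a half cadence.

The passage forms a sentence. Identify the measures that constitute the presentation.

The presentation of a sentence is the basic idea (bars 14–15) plus its repetition (bars 16–17); the presentation is therefore measures 14–17.

measures 14–17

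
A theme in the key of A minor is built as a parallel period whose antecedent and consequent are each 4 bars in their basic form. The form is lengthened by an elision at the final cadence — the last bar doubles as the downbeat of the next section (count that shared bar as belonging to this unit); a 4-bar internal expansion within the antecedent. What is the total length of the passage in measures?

12 measures

Basic parallel period: 4 + 4 = 8 bars.
8 (basic form) + 4 (internal expansion) = 12.
The elision shares a bar with the next section but does not change this unit's count.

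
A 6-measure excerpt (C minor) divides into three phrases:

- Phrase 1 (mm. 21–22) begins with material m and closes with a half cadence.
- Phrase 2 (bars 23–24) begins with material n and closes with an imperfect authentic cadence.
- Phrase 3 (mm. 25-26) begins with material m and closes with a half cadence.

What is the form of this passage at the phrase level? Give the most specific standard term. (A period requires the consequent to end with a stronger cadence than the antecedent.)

phrase group

The final phrase closes with a half cadence, which is not stronger than the preceding imperfect authentic cadence; the 3 phrases lack an overall antecedent–consequent design and so form a phrase group.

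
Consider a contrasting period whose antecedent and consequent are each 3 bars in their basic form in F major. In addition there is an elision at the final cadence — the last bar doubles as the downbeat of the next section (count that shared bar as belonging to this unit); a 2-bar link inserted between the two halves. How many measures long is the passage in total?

Basic contrasting period: 3 + 3 = 6 bars.
6 (basic form) + 2 (link) = 8.
The elision shares a bar with the next section but does not change this unit's count.

8 measures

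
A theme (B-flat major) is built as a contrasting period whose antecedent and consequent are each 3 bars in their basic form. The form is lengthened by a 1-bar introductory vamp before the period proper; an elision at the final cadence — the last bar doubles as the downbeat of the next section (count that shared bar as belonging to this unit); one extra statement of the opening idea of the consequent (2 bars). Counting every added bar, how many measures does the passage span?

9 measures

Basic contrasting period: 3 + 3 = 6 bars.
6 (basic form) + 1 (introduction) + 2 (extra statement) = 9.
The elision shares a bar with the next section but does not change this unit's count.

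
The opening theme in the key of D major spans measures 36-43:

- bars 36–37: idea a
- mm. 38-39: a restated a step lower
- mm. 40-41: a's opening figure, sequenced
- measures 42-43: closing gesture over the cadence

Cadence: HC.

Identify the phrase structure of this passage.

sentence

Basic idea (mm. 36–37) + its repetition (mm. 38–39) form the presentation; fragmentation and cadence (bars 40–43) form the continuation — the 8-bar whole is a sentence.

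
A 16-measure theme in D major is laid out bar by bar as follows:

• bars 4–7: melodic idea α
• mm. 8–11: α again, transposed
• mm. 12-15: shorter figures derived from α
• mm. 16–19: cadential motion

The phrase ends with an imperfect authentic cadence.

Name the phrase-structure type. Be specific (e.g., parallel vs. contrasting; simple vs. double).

sentence

Basic idea (mm. 4–7) + its repetition (bars 8–11) form the presentation; fragmentation and cadence (mm. 12–19) form the continuation — the 16-bar whole is a sentence.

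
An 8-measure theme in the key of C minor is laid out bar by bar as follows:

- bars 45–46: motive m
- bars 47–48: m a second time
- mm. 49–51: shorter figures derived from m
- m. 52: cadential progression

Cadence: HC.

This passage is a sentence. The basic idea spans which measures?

measures 45–46

The presentation of a sentence is the basic idea (bars 45–46) plus its repetition (measures 47–48); the basic idea is therefore bars 45–46.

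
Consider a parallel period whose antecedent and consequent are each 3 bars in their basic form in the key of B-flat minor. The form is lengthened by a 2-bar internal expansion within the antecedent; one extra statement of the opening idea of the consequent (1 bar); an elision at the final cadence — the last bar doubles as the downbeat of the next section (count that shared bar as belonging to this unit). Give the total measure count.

9 measures

Basic parallel period: 3 + 3 = 6 bars.
6 (basic form) + 2 (internal expansion) + 1 (extra statement) = 9.
The elision shares a bar with the next section but does not change this unit's count.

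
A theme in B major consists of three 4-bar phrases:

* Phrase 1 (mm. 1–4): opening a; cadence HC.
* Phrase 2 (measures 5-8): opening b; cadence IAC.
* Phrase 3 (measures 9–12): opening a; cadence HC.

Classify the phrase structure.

The final phrase closes with a half cadence, which is not stronger than the preceding imperfect authentic cadence; the 3 phrases lack an overall antecedent–consequent design and so form a phrase group.

phrase group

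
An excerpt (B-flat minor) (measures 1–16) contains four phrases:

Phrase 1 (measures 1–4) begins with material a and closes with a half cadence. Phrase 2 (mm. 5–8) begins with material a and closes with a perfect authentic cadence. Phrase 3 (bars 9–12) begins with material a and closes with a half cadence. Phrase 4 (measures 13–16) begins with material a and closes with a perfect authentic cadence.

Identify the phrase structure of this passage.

repeated period

The cadence pattern HC–PAC–HC–PAC is weak–strong twice, and phrases 3–4 restate phrases 1–2: a period heard twice, not a double period (which would end weakly at phrase 2).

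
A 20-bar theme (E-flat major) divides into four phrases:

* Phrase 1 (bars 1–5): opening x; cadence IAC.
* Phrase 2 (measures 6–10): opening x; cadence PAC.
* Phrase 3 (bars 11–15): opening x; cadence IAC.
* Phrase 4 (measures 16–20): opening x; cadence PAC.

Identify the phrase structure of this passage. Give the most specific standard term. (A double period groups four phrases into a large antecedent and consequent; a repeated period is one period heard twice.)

The cadence pattern IAC–PAC–IAC–PAC is weak–strong twice, and phrases 3–4 restate phrases 1–2: a period heard twice, not a double period (which would end weakly at phrase 2).

repeated period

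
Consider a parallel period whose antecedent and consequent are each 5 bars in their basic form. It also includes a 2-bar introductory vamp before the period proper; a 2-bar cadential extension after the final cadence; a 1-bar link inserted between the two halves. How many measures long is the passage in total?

Basic parallel period: 5 + 5 = 10 bars.
10 (basic form) + 2 (introduction) + 2 (cadential extension) + 1 (link) = 15.

15 measures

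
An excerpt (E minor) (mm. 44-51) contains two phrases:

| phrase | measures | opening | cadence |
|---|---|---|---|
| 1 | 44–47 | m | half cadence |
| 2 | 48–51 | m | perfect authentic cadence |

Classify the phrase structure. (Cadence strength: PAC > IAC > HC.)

Phrase 1 ends with a half cadence (weaker) and phrase 2 with a perfect authentic cadence (stronger): antecedent + consequent = a period.
The two phrases open with the same material (m / m), so the period is parallel.

parallel period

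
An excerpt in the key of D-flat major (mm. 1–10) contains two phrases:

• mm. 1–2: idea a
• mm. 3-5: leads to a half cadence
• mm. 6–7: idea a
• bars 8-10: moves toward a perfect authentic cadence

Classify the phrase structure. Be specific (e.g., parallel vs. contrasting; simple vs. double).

Phrase 1 ends with a half cadence (weaker) and phrase 2 with a perfect authentic cadence (stronger): antecedent + consequent = a period.
The two phrases open with the same material (a / a), so the period is parallel.

parallel period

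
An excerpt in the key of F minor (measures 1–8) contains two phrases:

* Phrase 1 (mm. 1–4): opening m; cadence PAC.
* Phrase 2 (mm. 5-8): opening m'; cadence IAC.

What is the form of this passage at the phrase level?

phrase group

The second phrase closes with an imperfect authentic cadence, which is not stronger than the first phrase's perfect authentic cadence; without a weak→strong cadential pair there is no antecedent–consequent relationship, so this is a phrase group rather than a period.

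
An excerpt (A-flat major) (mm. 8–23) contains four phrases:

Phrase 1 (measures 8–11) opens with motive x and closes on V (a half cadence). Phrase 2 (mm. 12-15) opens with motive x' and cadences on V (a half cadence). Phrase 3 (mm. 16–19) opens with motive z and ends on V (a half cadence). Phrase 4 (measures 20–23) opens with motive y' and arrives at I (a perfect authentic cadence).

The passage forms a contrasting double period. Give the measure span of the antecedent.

In a double period the first pair of phrases (ending half cadence) is the large antecedent and the second pair (ending perfect authentic cadence) is the large consequent; the antecedent is measures 8–15.

measures 8–15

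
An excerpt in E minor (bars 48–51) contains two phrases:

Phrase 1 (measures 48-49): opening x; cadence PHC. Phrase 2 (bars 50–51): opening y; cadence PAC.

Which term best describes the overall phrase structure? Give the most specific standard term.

contrasting period

Phrase 1 ends with a Phrygian half cadence (weaker) and phrase 2 with a perfect authentic cadence (stronger): antecedent + consequent = a period.
The two phrases open with different material (x / y), so the period is contrasting.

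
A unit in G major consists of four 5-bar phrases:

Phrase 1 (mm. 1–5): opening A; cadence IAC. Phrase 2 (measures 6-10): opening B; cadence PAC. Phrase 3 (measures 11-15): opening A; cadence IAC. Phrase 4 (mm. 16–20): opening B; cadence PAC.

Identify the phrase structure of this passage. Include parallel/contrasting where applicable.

The cadence pattern IAC–PAC–IAC–PAC is weak–strong twice, and phrases 3–4 restate phrases 1–2: a period heard twice, not a double period (which would end weakly at phrase 2).

repeated period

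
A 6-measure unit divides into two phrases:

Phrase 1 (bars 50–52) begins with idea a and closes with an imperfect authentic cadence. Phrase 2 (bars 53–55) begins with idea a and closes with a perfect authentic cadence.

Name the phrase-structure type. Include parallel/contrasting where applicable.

Phrase 1 ends with an imperfect authentic cadence (weaker) and phrase 2 with a perfect authentic cadence (stronger): antecedent + consequent = a period.
The two phrases open with the same material (a / a), so the period is parallel.

parallel period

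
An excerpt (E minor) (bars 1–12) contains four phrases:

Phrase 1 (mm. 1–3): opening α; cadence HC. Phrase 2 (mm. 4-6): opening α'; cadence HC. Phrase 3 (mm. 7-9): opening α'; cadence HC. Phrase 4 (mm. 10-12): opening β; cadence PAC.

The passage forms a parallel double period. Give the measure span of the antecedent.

In a double period the first pair of phrases (ending half cadence) is the large antecedent and the second pair (ending perfect authentic cadence) is the large consequent; the antecedent is measures 1–6.

measures 1–6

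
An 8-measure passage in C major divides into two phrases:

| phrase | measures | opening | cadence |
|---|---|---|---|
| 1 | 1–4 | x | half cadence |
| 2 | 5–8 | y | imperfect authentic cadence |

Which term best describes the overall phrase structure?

Phrase 1 ends with a half cadence (weaker) and phrase 2 with an imperfect authentic cadence (stronger): antecedent + consequent = a period.
The two phrases open with different material (x / y), so the period is contrasting.

contrasting period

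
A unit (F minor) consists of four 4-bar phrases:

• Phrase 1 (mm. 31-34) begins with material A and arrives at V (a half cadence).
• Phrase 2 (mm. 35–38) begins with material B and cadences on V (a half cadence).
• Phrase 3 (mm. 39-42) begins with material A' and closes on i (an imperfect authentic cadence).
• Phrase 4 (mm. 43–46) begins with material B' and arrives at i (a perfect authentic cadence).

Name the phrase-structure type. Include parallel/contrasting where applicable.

Four phrases in two halves: the first half (bars 31–38) ends with a half cadence, the second (bars 39-46) with a perfect authentic cadence — a large antecedent–consequent pair, i.e. a double period.
Phrase 3 begins with the same material as phrase 1, making it parallel.

parallel double period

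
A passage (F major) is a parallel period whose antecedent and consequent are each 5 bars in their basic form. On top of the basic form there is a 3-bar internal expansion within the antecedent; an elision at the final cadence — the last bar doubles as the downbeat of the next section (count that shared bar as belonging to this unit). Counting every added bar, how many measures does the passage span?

13 measures

Basic parallel period: 5 + 5 = 10 bars.
10 (basic form) + 3 (internal expansion) = 13.
The elision shares a bar with the next section but does not change this unit's count.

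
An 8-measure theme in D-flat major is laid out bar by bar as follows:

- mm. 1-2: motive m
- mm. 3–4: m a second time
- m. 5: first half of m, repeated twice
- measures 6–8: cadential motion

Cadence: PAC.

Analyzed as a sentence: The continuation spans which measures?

measures 5–8

After the presentation (bars 1-4), the continuation covers the fragmentation through the cadence: mm. 5-8.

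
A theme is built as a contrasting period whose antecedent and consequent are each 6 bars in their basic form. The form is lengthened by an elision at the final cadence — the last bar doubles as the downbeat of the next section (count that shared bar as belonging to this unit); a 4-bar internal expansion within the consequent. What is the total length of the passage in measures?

Basic contrasting period: 6 + 6 = 12 bars.
12 (basic form) + 4 (internal expansion) = 16.
The elision shares a bar with the next section but does not change this unit's count.

16 measures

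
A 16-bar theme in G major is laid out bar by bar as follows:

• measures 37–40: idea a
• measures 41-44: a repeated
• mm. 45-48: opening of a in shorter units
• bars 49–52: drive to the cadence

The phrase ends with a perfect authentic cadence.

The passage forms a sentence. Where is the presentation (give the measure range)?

measures 37–44

The presentation of a sentence is the basic idea (bars 37–40) plus its repetition (mm. 41–44); the presentation is therefore mm. 37–44.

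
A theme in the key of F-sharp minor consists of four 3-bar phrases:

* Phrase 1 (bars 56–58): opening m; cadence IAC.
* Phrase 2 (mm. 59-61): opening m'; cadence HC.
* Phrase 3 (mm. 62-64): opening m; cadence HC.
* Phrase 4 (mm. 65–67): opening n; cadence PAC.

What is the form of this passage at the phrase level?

Four phrases in two halves: the first half (mm. 56–61) ends with a half cadence, the second (bars 62–67) with a perfect authentic cadence — a large antecedent–consequent pair, i.e. a double period.
Phrase 3 begins with the same material as phrase 1, making it parallel.

parallel double period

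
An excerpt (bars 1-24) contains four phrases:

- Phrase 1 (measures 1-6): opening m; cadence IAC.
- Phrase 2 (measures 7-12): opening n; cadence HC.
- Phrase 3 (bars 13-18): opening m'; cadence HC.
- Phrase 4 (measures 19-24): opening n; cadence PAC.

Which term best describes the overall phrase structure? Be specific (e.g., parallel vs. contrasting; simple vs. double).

parallel double period

Four phrases in two halves: the first half (mm. 1-12) ends with a half cadence, the second (measures 13–24) with a perfect authentic cadence — a large antecedent–consequent pair, i.e. a double period.
Phrase 3 begins with the same material as phrase 1, making it parallel.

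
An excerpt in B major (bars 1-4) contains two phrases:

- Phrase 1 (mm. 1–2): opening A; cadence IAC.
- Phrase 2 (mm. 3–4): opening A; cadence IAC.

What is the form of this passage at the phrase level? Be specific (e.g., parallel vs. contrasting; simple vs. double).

repeated phrase

Both phrases have the same opening (A) and the same cadence (imperfect authentic cadence): the second is a restatement, not a consequent, so this is a repeated phrase rather than a period.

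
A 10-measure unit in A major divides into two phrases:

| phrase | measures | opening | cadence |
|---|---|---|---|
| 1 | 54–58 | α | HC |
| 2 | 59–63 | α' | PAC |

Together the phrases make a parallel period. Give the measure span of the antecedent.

measures 54–58

The phrase ending with the weaker cadence (half cadence) is the antecedent; the one ending more conclusively (perfect authentic cadence) is the consequent. The antecedent is measures 54–58.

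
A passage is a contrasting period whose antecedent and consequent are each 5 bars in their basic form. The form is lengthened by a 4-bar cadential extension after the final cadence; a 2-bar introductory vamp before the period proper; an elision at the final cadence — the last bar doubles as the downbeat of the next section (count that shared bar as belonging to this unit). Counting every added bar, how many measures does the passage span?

16 measures

Basic contrasting period: 5 + 5 = 10 bars.
10 (basic form) + 4 (cadential extension) + 2 (introduction) = 16.
The elision shares a bar with the next section but does not change this unit's count.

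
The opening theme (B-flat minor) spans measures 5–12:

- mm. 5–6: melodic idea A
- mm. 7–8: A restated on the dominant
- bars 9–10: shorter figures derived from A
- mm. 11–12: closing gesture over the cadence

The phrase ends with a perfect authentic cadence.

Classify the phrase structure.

Basic idea (measures 5–6) + its repetition (mm. 7–8) form the presentation; fragmentation and cadence (mm. 9–12) form the continuation — the 8-bar whole is a sentence.

sentence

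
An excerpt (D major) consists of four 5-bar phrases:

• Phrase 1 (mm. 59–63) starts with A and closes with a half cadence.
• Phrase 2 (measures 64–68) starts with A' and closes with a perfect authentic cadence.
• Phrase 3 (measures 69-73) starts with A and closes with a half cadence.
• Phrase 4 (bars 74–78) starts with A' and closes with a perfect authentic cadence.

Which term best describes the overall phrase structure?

repeated period

The cadence pattern HC–PAC–HC–PAC is weak–strong twice, and phrases 3–4 restate phrases 1–2: a period heard twice, not a double period (which would end weakly at phrase 2).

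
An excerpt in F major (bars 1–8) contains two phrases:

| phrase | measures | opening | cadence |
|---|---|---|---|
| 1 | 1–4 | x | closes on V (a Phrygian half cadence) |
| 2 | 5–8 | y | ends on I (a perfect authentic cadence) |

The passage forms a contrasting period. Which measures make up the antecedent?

measures 1–4

The phrase ending with the weaker cadence (Phrygian half cadence) is the antecedent; the one ending more conclusively (perfect authentic cadence) is the consequent. The antecedent is measures 1–4.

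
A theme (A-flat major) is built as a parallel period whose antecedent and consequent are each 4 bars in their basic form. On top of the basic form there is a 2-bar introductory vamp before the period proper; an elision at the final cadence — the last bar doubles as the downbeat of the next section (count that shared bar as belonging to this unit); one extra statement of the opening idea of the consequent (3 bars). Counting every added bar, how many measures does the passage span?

Basic parallel period: 4 + 4 = 8 bars.
8 (basic form) + 2 (introduction) + 3 (extra statement) = 13.
The elision shares a bar with the next section but does not change this unit's count.

13 measures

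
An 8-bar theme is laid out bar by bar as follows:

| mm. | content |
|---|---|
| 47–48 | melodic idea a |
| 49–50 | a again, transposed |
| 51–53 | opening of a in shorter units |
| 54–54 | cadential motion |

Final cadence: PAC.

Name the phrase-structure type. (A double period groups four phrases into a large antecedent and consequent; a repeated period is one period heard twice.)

sentence

Basic idea (measures 47–48) + its repetition (mm. 49-50) form the presentation; fragmentation and cadence (mm. 51-54) form the continuation — the 8-bar whole is a sentence.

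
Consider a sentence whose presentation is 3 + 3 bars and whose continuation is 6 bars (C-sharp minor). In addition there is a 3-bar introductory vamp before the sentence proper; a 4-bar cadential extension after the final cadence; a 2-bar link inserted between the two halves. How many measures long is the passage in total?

21 measures

Basic sentence: 3 + 3 + 6 = 12 bars.
12 (basic form) + 3 (introduction) + 4 (cadential extension) + 2 (link) = 21.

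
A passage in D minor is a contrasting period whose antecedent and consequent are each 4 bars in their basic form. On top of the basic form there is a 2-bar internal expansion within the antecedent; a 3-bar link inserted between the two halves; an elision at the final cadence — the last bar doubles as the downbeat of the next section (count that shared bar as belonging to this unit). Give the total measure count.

13 measures

Basic contrasting period: 4 + 4 = 8 bars.
8 (basic form) + 2 (internal expansion) + 3 (link) = 13.
The elision shares a bar with the next section but does not change this unit's count.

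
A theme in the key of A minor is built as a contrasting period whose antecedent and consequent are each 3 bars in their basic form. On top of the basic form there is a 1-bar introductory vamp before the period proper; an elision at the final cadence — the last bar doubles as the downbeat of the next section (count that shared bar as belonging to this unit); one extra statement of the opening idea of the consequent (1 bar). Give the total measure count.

8 measures

Basic contrasting period: 3 + 3 = 6 bars.
6 (basic form) + 1 (introduction) + 1 (extra statement) = 8.
The elision shares a bar with the next section but does not change this unit's count.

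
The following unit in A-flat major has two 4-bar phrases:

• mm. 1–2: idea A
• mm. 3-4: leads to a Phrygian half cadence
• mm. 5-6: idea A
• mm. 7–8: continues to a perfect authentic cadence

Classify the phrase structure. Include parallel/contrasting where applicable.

parallel period

Phrase 1 ends with a Phrygian half cadence (weaker) and phrase 2 with a perfect authentic cadence (stronger): antecedent + consequent = a period.
The two phrases open with the same material (A / A), so the period is parallel.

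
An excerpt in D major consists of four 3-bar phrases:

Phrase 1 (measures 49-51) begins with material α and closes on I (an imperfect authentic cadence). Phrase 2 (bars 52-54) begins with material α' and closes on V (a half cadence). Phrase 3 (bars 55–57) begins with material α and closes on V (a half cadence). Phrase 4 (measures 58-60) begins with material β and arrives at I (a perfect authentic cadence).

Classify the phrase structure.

parallel double period

Four phrases in two halves: the first half (measures 49–54) ends with a half cadence, the second (measures 55–60) with a perfect authentic cadence — a large antecedent–consequent pair, i.e. a double period.
Phrase 3 begins with the same material as phrase 1, making it parallel.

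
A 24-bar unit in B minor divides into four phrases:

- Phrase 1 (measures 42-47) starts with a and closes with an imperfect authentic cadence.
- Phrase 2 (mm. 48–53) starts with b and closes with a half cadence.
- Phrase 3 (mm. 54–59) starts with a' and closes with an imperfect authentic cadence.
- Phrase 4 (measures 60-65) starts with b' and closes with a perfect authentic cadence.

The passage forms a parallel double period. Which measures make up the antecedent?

In a double period the four phrases pair into a large antecedent (phrases 1–2, ending half cadence) and a large consequent (phrases 3–4, ending perfect authentic cadence). The antecedent spans mm. 42-53.

measures 42–53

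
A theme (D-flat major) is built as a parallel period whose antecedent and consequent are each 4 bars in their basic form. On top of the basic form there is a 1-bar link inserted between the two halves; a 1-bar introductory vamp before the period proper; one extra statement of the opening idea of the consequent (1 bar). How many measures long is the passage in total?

11 measures

Basic parallel period: 4 + 4 = 8 bars.
8 (basic form) + 1 (link) + 1 (introduction) + 1 (extra statement) = 11.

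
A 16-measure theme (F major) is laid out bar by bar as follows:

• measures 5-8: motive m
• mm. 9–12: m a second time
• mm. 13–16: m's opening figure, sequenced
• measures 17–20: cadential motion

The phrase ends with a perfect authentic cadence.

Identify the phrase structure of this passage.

Basic idea (mm. 5-8) + its repetition (bars 9-12) form the presentation; fragmentation and cadence (bars 13–20) form the continuation — the 16-bar whole is a sentence.

sentence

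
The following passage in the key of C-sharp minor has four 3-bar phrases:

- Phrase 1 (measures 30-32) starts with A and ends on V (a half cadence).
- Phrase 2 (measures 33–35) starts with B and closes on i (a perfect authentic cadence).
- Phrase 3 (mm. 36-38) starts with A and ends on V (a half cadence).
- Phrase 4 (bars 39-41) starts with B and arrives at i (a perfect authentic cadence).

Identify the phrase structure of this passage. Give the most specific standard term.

The cadence pattern HC–PAC–HC–PAC is weak–strong twice, and phrases 3–4 restate phrases 1–2: a period heard twice, not a double period (which would end weakly at phrase 2).

repeated period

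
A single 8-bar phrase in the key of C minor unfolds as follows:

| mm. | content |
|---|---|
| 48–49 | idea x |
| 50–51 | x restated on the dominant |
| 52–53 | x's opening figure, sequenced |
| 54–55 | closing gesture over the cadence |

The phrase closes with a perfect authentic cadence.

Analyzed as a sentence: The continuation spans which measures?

After the presentation (mm. 48–51), the continuation covers the fragmentation through the cadence: measures 52–55.

measures 52–55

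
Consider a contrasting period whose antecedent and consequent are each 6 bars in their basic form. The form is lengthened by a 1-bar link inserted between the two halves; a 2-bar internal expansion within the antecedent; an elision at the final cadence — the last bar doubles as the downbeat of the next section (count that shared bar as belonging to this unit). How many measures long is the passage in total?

Basic contrasting period: 6 + 6 = 12 bars.
12 (basic form) + 1 (link) + 2 (internal expansion) = 15.
The elision shares a bar with the next section but does not change this unit's count.

15 measures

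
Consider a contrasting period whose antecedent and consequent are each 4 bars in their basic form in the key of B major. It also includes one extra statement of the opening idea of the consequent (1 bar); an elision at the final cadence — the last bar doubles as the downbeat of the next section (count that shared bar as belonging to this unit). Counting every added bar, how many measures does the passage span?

Basic contrasting period: 4 + 4 = 8 bars.
8 (basic form) + 1 (extra statement) = 9.
The elision shares a bar with the next section but does not change this unit's count.

9 measures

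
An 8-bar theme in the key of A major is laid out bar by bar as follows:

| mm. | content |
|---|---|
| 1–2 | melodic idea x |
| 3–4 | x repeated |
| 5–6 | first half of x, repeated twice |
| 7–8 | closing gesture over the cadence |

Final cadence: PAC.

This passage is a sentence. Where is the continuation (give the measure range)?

After the presentation (mm. 1–4), the continuation covers the fragmentation through the cadence: mm. 5–8.

measures 5–8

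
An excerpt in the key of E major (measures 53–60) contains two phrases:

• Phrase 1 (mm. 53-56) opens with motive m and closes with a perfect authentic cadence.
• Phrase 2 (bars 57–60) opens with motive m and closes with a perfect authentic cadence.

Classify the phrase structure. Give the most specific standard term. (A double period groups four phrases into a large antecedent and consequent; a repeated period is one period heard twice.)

Both phrases have the same opening (m) and the same cadence (perfect authentic cadence): the second is a restatement, not a consequent, so this is a repeated phrase rather than a period.

repeated phrase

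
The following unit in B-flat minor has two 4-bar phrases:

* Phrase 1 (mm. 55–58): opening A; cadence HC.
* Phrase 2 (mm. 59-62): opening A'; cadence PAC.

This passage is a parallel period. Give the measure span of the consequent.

The antecedent is the phrase ending with the weaker cadence (half cadence, phrase 1) and the consequent the one ending more conclusively (perfect authentic cadence, phrase 2); the consequent is bars 59–62.

measures 59–62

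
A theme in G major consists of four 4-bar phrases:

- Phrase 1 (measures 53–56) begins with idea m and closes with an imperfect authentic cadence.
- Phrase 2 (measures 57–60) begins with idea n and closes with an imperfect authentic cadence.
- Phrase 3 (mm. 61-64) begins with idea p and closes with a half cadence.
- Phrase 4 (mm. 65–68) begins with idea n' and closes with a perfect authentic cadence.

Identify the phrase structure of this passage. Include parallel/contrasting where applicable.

contrasting double period

Four phrases in two halves: the first half (mm. 53–60) ends with an imperfect authentic cadence, the second (measures 61–68) with a perfect authentic cadence — a large antecedent–consequent pair, i.e. a double period.
Phrase 3 begins with different material from phrase 1, making it contrasting.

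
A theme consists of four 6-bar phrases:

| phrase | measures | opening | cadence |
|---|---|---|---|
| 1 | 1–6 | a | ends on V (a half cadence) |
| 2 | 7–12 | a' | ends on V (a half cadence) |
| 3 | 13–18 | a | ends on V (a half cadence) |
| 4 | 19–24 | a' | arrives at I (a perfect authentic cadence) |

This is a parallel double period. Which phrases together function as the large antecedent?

phrases 1 and 2

In a double period the first pair of phrases (ending half cadence) is the large antecedent and the second pair (ending perfect authentic cadence) is the large consequent; the antecedent is phrases 1 and 2.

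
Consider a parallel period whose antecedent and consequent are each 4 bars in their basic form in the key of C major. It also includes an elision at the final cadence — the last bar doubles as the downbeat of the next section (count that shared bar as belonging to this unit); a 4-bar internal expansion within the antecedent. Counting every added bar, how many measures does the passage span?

12 measures

Basic parallel period: 4 + 4 = 8 bars.
8 (basic form) + 4 (internal expansion) = 12.
The elision shares a bar with the next section but does not change this unit's count.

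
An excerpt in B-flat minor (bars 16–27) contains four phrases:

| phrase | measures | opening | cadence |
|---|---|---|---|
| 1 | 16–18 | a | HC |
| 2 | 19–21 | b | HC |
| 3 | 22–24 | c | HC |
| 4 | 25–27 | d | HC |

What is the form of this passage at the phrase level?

Phrase 4 ends with a half cadence, no stronger than phrase 2's half cadence, so the four phrases do not form a double period; nor do phrases 3–4 duplicate 1–2, so it is not a repeated period. With no phrase reaching a conclusive cadence, the passage is a phrase group.

phrase group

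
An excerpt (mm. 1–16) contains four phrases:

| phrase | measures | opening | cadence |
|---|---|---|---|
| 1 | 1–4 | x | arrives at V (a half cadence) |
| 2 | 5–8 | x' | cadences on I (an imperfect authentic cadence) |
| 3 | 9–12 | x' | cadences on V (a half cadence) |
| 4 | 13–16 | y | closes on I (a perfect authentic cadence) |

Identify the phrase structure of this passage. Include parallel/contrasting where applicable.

parallel double period

Four phrases in two halves: the first half (measures 1-8) ends with an imperfect authentic cadence, the second (bars 9–16) with a perfect authentic cadence — a large antecedent–consequent pair, i.e. a double period.
Phrase 3 begins with the same material as phrase 1, making it parallel.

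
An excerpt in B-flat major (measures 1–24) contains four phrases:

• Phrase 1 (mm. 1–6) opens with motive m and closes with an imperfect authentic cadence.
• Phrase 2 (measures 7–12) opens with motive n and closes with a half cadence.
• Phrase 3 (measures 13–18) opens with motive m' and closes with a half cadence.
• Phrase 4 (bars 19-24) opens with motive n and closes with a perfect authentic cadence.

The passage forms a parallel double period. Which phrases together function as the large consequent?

phrases 3 and 4

In a double period the first pair of phrases (ending half cadence) is the large antecedent and the second pair (ending perfect authentic cadence) is the large consequent; the consequent is phrases 3 and 4.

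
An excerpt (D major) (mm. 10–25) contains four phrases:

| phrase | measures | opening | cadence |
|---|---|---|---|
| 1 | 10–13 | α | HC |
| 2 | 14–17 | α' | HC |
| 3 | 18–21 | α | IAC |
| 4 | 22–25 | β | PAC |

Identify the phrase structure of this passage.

Four phrases in two halves: the first half (mm. 10–17) ends with a half cadence, the second (mm. 18–25) with a perfect authentic cadence — a large antecedent–consequent pair, i.e. a double period.
Phrase 3 begins with the same material as phrase 1, making it parallel.

parallel double period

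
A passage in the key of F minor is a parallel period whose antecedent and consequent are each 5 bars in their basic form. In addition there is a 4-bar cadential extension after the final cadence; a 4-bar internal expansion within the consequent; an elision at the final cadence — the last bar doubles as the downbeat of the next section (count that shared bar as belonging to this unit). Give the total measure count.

Basic parallel period: 5 + 5 = 10 bars.
10 (basic form) + 4 (cadential extension) + 4 (internal expansion) = 18.
The elision shares a bar with the next section but does not change this unit's count.

18 measures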